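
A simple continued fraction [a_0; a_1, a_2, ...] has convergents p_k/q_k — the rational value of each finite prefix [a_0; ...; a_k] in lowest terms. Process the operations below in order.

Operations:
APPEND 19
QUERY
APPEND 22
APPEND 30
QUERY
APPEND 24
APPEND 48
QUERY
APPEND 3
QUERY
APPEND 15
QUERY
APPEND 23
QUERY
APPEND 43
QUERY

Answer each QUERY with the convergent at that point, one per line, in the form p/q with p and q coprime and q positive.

19/1
12589/661
14535229/763189
43908242/2305453
673158859/35344984
15526561999/815240085
668315324816/35090668639

APPEND 19: p_0 = 19·1 + 0 = 19, q_0 = 19·0 + 1 = 1 → 19/1
APPEND 22: p_1 = 22·19 + 1 = 419, q_1 = 22·1 + 0 = 22 → 419/22
APPEND 30: p_2 = 30·419 + 19 = 12589, q_2 = 30·22 + 1 = 661 → 12589/661
APPEND 24: p_3 = 24·12589 + 419 = 302555, q_3 = 24·661 + 22 = 15886 → 302555/15886
APPEND 48: p_4 = 48·302555 + 12589 = 14535229, q_4 = 48·15886 + 661 = 763189 → 14535229/763189
APPEND 3: p_5 = 3·14535229 + 302555 = 43908242, q_5 = 3·763189 + 15886 = 2305453 → 43908242/2305453
APPEND 15: p_6 = 15·43908242 + 14535229 = 673158859, q_6 = 15·2305453 + 763189 = 35344984 → 673158859/35344984
APPEND 23: p_7 = 23·673158859 + 43908242 = 15526561999, q_7 = 23·35344984 + 2305453 = 815240085 → 15526561999/815240085
APPEND 43: p_8 = 43·15526561999 + 673158859 = 668315324816, q_8 = 43·815240085 + 35344984 = 35090668639 → 668315324816/35090668639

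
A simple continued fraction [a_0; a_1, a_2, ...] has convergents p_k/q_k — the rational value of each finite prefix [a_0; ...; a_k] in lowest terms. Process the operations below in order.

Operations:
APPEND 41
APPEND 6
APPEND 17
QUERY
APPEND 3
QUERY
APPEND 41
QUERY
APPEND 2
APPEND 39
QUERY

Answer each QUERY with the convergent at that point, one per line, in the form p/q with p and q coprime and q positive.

APPEND 41: p_0 = 41·1 + 0 = 41, q_0 = 41·0 + 1 = 1 → 41/1
APPEND 6: p_1 = 6·41 + 1 = 247, q_1 = 6·1 + 0 = 6 → 247/6
APPEND 17: p_2 = 17·247 + 41 = 4240, q_2 = 17·6 + 1 = 103 → 4240/103
APPEND 3: p_3 = 3·4240 + 247 = 12967, q_3 = 3·103 + 6 = 315 → 12967/315
APPEND 41: p_4 = 41·12967 + 4240 = 535887, q_4 = 41·315 + 103 = 13018 → 535887/13018
APPEND 2: p_5 = 2·535887 + 12967 = 1084741, q_5 = 2·13018 + 315 = 26351 → 1084741/26351
APPEND 39: p_6 = 39·1084741 + 535887 = 42840786, q_6 = 39·26351 + 13018 = 1040707 → 42840786/1040707

4240/103
12967/315
535887/13018
42840786/1040707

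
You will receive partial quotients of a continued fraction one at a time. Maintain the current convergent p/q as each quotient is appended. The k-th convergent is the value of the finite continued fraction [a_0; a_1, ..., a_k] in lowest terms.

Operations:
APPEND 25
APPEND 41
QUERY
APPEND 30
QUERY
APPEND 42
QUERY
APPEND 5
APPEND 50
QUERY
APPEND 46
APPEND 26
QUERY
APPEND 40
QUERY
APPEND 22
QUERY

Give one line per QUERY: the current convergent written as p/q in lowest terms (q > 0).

APPEND 25: p_0 = 25·1 + 0 = 25, q_0 = 25·0 + 1 = 1 → 25/1
APPEND 41: p_1 = 41·25 + 1 = 1026, q_1 = 41·1 + 0 = 41 → 1026/41
APPEND 30: p_2 = 30·1026 + 25 = 30805, q_2 = 30·41 + 1 = 1231 → 30805/1231
APPEND 42: p_3 = 42·30805 + 1026 = 1294836, q_3 = 42·1231 + 41 = 51743 → 1294836/51743
APPEND 5: p_4 = 5·1294836 + 30805 = 6504985, q_4 = 5·51743 + 1231 = 259946 → 6504985/259946
APPEND 50: p_5 = 50·6504985 + 1294836 = 326544086, q_5 = 50·259946 + 51743 = 13049043 → 326544086/13049043
APPEND 46: p_6 = 46·326544086 + 6504985 = 15027532941, q_6 = 46·13049043 + 259946 = 600515924 → 15027532941/600515924
APPEND 26: p_7 = 26·15027532941 + 326544086 = 391042400552, q_7 = 26·600515924 + 13049043 = 15626463067 → 391042400552/15626463067
APPEND 40: p_8 = 40·391042400552 + 15027532941 = 15656723555021, q_8 = 40·15626463067 + 600515924 = 625659038604 → 15656723555021/625659038604
APPEND 22: p_9 = 22·15656723555021 + 391042400552 = 344838960611014, q_9 = 22·625659038604 + 15626463067 = 13780125312355 → 344838960611014/13780125312355

1026/41
30805/1231
1294836/51743
326544086/13049043
391042400552/15626463067
15656723555021/625659038604
344838960611014/13780125312355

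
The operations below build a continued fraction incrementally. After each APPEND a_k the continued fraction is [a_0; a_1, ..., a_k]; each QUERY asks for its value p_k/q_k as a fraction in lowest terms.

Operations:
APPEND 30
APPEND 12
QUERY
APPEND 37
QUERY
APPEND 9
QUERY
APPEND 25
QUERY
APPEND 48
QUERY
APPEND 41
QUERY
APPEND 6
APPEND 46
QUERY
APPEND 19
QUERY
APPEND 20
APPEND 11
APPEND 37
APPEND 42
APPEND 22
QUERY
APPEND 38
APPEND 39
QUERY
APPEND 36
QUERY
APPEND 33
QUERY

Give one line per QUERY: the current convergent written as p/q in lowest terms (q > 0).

APPEND 30: p_0 = 30·1 + 0 = 30, q_0 = 30·0 + 1 = 1 → 30/1
APPEND 12: p_1 = 12·30 + 1 = 361, q_1 = 12·1 + 0 = 12 → 361/12
APPEND 37: p_2 = 37·361 + 30 = 13387, q_2 = 37·12 + 1 = 445 → 13387/445
APPEND 9: p_3 = 9·13387 + 361 = 120844, q_3 = 9·445 + 12 = 4017 → 120844/4017
APPEND 25: p_4 = 25·120844 + 13387 = 3034487, q_4 = 25·4017 + 445 = 100870 → 3034487/100870
APPEND 48: p_5 = 48·3034487 + 120844 = 145776220, q_5 = 48·100870 + 4017 = 4845777 → 145776220/4845777
APPEND 41: p_6 = 41·145776220 + 3034487 = 5979859507, q_6 = 41·4845777 + 100870 = 198777727 → 5979859507/198777727
APPEND 6: p_7 = 6·5979859507 + 145776220 = 36024933262, q_7 = 6·198777727 + 4845777 = 1197512139 → 36024933262/1197512139
APPEND 46: p_8 = 46·36024933262 + 5979859507 = 1663126789559, q_8 = 46·1197512139 + 198777727 = 55284336121 → 1663126789559/55284336121
APPEND 19: p_9 = 19·1663126789559 + 36024933262 = 31635433934883, q_9 = 19·55284336121 + 1197512139 = 1051599898438 → 31635433934883/1051599898438
APPEND 20: p_10 = 20·31635433934883 + 1663126789559 = 634371805487219, q_10 = 20·1051599898438 + 55284336121 = 21087282304881 → 634371805487219/21087282304881
APPEND 11: p_11 = 11·634371805487219 + 31635433934883 = 7009725294294292, q_11 = 11·21087282304881 + 1051599898438 = 233011705252129 → 7009725294294292/233011705252129
APPEND 37: p_12 = 37·7009725294294292 + 634371805487219 = 259994207694376023, q_12 = 37·233011705252129 + 21087282304881 = 8642520376633654 → 259994207694376023/8642520376633654
APPEND 42: p_13 = 42·259994207694376023 + 7009725294294292 = 10926766448458087258, q_13 = 42·8642520376633654 + 233011705252129 = 363218867523865597 → 10926766448458087258/363218867523865597
APPEND 22: p_14 = 22·10926766448458087258 + 259994207694376023 = 240648856073772295699, q_14 = 22·363218867523865597 + 8642520376633654 = 7999457605901676788 → 240648856073772295699/7999457605901676788
APPEND 38: p_15 = 38·240648856073772295699 + 10926766448458087258 = 9155583297251805323820, q_15 = 38·7999457605901676788 + 363218867523865597 = 304342607891787583541 → 9155583297251805323820/304342607891787583541
APPEND 39: p_16 = 39·9155583297251805323820 + 240648856073772295699 = 357308397448894179924679, q_16 = 39·304342607891787583541 + 7999457605901676788 = 11877361165385617434887 → 357308397448894179924679/11877361165385617434887
APPEND 36: p_17 = 36·357308397448894179924679 + 9155583297251805323820 = 12872257891457442282612264, q_17 = 36·11877361165385617434887 + 304342607891787583541 = 427889344561774015239473 → 12872257891457442282612264/427889344561774015239473
APPEND 33: p_18 = 33·12872257891457442282612264 + 357308397448894179924679 = 425141818815544489506129391, q_18 = 33·427889344561774015239473 + 11877361165385617434887 = 14132225731703928120337496 → 425141818815544489506129391/14132225731703928120337496

361/12
13387/445
120844/4017
3034487/100870
145776220/4845777
5979859507/198777727
1663126789559/55284336121
31635433934883/1051599898438
240648856073772295699/7999457605901676788
357308397448894179924679/11877361165385617434887
12872257891457442282612264/427889344561774015239473
425141818815544489506129391/14132225731703928120337496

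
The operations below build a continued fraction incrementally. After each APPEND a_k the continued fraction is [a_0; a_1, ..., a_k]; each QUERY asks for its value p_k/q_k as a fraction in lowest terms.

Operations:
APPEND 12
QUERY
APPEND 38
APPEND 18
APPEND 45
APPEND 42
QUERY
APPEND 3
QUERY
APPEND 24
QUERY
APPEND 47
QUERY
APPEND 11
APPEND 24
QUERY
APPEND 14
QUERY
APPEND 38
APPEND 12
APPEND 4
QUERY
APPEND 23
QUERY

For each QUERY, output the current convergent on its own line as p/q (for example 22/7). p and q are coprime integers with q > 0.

12/1
15597252/1296931
47162923/3921656
1147507404/95416675
53980010911/4488505381
14332243069111/1191743926165
201246330594979/16733883942176
376227932800617253/31283822888482501
8745384014412931554/727189612323785935

APPEND 12: p_0 = 12·1 + 0 = 12, q_0 = 12·0 + 1 = 1 → 12/1
APPEND 38: p_1 = 38·12 + 1 = 457, q_1 = 38·1 + 0 = 38 → 457/38
APPEND 18: p_2 = 18·457 + 12 = 8238, q_2 = 18·38 + 1 = 685 → 8238/685
APPEND 45: p_3 = 45·8238 + 457 = 371167, q_3 = 45·685 + 38 = 30863 → 371167/30863
APPEND 42: p_4 = 42·371167 + 8238 = 15597252, q_4 = 42·30863 + 685 = 1296931 → 15597252/1296931
APPEND 3: p_5 = 3·15597252 + 371167 = 47162923, q_5 = 3·1296931 + 30863 = 3921656 → 47162923/3921656
APPEND 24: p_6 = 24·47162923 + 15597252 = 1147507404, q_6 = 24·3921656 + 1296931 = 95416675 → 1147507404/95416675
APPEND 47: p_7 = 47·1147507404 + 47162923 = 53980010911, q_7 = 47·95416675 + 3921656 = 4488505381 → 53980010911/4488505381
APPEND 11: p_8 = 11·53980010911 + 1147507404 = 594927627425, q_8 = 11·4488505381 + 95416675 = 49468975866 → 594927627425/49468975866
APPEND 24: p_9 = 24·594927627425 + 53980010911 = 14332243069111, q_9 = 24·49468975866 + 4488505381 = 1191743926165 → 14332243069111/1191743926165
APPEND 14: p_10 = 14·14332243069111 + 594927627425 = 201246330594979, q_10 = 14·1191743926165 + 49468975866 = 16733883942176 → 201246330594979/16733883942176
APPEND 38: p_11 = 38·201246330594979 + 14332243069111 = 7661692805678313, q_11 = 38·16733883942176 + 1191743926165 = 637079333728853 → 7661692805678313/637079333728853
APPEND 12: p_12 = 12·7661692805678313 + 201246330594979 = 92141559998734735, q_12 = 12·637079333728853 + 16733883942176 = 7661685888688412 → 92141559998734735/7661685888688412
APPEND 4: p_13 = 4·92141559998734735 + 7661692805678313 = 376227932800617253, q_13 = 4·7661685888688412 + 637079333728853 = 31283822888482501 → 376227932800617253/31283822888482501
APPEND 23: p_14 = 23·376227932800617253 + 92141559998734735 = 8745384014412931554, q_14 = 23·31283822888482501 + 7661685888688412 = 727189612323785935 → 8745384014412931554/727189612323785935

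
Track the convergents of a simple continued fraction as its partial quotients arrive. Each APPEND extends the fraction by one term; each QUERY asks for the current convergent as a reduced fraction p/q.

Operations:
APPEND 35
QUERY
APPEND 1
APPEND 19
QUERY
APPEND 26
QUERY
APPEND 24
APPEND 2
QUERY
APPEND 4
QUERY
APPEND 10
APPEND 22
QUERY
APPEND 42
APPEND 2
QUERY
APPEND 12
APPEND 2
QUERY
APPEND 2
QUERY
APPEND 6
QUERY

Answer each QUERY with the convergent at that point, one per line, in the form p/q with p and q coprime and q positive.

35/1
719/20
18730/521
919208/25569
4127071/114800
932305267/25933318
79330327531/2206679168
2061656210539/57347725050
5114475362582/142265973041
32748508386031/910943563296

APPEND 35: p_0 = 35·1 + 0 = 35, q_0 = 35·0 + 1 = 1 → 35/1
APPEND 1: p_1 = 1·35 + 1 = 36, q_1 = 1·1 + 0 = 1 → 36/1
APPEND 19: p_2 = 19·36 + 35 = 719, q_2 = 19·1 + 1 = 20 → 719/20
APPEND 26: p_3 = 26·719 + 36 = 18730, q_3 = 26·20 + 1 = 521 → 18730/521
APPEND 24: p_4 = 24·18730 + 719 = 450239, q_4 = 24·521 + 20 = 12524 → 450239/12524
APPEND 2: p_5 = 2·450239 + 18730 = 919208, q_5 = 2·12524 + 521 = 25569 → 919208/25569
APPEND 4: p_6 = 4·919208 + 450239 = 4127071, q_6 = 4·25569 + 12524 = 114800 → 4127071/114800
APPEND 10: p_7 = 10·4127071 + 919208 = 42189918, q_7 = 10·114800 + 25569 = 1173569 → 42189918/1173569
APPEND 22: p_8 = 22·42189918 + 4127071 = 932305267, q_8 = 22·1173569 + 114800 = 25933318 → 932305267/25933318
APPEND 42: p_9 = 42·932305267 + 42189918 = 39199011132, q_9 = 42·25933318 + 1173569 = 1090372925 → 39199011132/1090372925
APPEND 2: p_10 = 2·39199011132 + 932305267 = 79330327531, q_10 = 2·1090372925 + 25933318 = 2206679168 → 79330327531/2206679168
APPEND 12: p_11 = 12·79330327531 + 39199011132 = 991162941504, q_11 = 12·2206679168 + 1090372925 = 27570522941 → 991162941504/27570522941
APPEND 2: p_12 = 2·991162941504 + 79330327531 = 2061656210539, q_12 = 2·27570522941 + 2206679168 = 57347725050 → 2061656210539/57347725050
APPEND 2: p_13 = 2·2061656210539 + 991162941504 = 5114475362582, q_13 = 2·57347725050 + 27570522941 = 142265973041 → 5114475362582/142265973041
APPEND 6: p_14 = 6·5114475362582 + 2061656210539 = 32748508386031, q_14 = 6·142265973041 + 57347725050 = 910943563296 → 32748508386031/910943563296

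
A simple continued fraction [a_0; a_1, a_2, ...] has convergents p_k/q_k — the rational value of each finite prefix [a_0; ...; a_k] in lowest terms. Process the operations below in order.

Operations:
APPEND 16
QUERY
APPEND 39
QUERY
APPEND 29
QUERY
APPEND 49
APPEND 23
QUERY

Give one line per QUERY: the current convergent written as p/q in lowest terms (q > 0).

16/1
625/39
18141/1132
20477423/1277793

APPEND 16: p_0 = 16·1 + 0 = 16, q_0 = 16·0 + 1 = 1 → 16/1
APPEND 39: p_1 = 39·16 + 1 = 625, q_1 = 39·1 + 0 = 39 → 625/39
APPEND 29: p_2 = 29·625 + 16 = 18141, q_2 = 29·39 + 1 = 1132 → 18141/1132
APPEND 49: p_3 = 49·18141 + 625 = 889534, q_3 = 49·1132 + 39 = 55507 → 889534/55507
APPEND 23: p_4 = 23·889534 + 18141 = 20477423, q_4 = 23·55507 + 1132 = 1277793 → 20477423/1277793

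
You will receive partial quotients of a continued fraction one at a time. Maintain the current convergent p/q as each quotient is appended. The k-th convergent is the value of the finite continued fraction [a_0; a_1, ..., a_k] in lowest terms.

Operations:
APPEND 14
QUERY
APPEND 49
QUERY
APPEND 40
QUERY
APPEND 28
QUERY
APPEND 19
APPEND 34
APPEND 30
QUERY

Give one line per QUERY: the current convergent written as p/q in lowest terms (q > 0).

APPEND 14: p_0 = 14·1 + 0 = 14, q_0 = 14·0 + 1 = 1 → 14/1
APPEND 49: p_1 = 49·14 + 1 = 687, q_1 = 49·1 + 0 = 49 → 687/49
APPEND 40: p_2 = 40·687 + 14 = 27494, q_2 = 40·49 + 1 = 1961 → 27494/1961
APPEND 28: p_3 = 28·27494 + 687 = 770519, q_3 = 28·1961 + 49 = 54957 → 770519/54957
APPEND 19: p_4 = 19·770519 + 27494 = 14667355, q_4 = 19·54957 + 1961 = 1046144 → 14667355/1046144
APPEND 34: p_5 = 34·14667355 + 770519 = 499460589, q_5 = 34·1046144 + 54957 = 35623853 → 499460589/35623853
APPEND 30: p_6 = 30·499460589 + 14667355 = 14998485025, q_6 = 30·35623853 + 1046144 = 1069761734 → 14998485025/1069761734

14/1
687/49
27494/1961
770519/54957
14998485025/1069761734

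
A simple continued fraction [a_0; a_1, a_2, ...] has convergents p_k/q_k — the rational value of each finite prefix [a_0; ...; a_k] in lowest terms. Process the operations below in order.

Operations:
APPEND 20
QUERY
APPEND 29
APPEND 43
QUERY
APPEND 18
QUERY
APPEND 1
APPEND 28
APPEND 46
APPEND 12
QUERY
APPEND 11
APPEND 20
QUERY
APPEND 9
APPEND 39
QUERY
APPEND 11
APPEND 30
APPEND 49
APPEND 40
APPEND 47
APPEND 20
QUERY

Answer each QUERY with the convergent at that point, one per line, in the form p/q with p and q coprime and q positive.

20/1
25003/1248
450635/22493
7619687603/380329165
1696627492103/84685482005
600506442439031/29973684713798
368080686608906967976081/18372383158526751047088

APPEND 20: p_0 = 20·1 + 0 = 20, q_0 = 20·0 + 1 = 1 → 20/1
APPEND 29: p_1 = 29·20 + 1 = 581, q_1 = 29·1 + 0 = 29 → 581/29
APPEND 43: p_2 = 43·581 + 20 = 25003, q_2 = 43·29 + 1 = 1248 → 25003/1248
APPEND 18: p_3 = 18·25003 + 581 = 450635, q_3 = 18·1248 + 29 = 22493 → 450635/22493
APPEND 1: p_4 = 1·450635 + 25003 = 475638, q_4 = 1·22493 + 1248 = 23741 → 475638/23741
APPEND 28: p_5 = 28·475638 + 450635 = 13768499, q_5 = 28·23741 + 22493 = 687241 → 13768499/687241
APPEND 46: p_6 = 46·13768499 + 475638 = 633826592, q_6 = 46·687241 + 23741 = 31636827 → 633826592/31636827
APPEND 12: p_7 = 12·633826592 + 13768499 = 7619687603, q_7 = 12·31636827 + 687241 = 380329165 → 7619687603/380329165
APPEND 11: p_8 = 11·7619687603 + 633826592 = 84450390225, q_8 = 11·380329165 + 31636827 = 4215257642 → 84450390225/4215257642
APPEND 20: p_9 = 20·84450390225 + 7619687603 = 1696627492103, q_9 = 20·4215257642 + 380329165 = 84685482005 → 1696627492103/84685482005
APPEND 9: p_10 = 9·1696627492103 + 84450390225 = 15354097819152, q_10 = 9·84685482005 + 4215257642 = 766384595687 → 15354097819152/766384595687
APPEND 39: p_11 = 39·15354097819152 + 1696627492103 = 600506442439031, q_11 = 39·766384595687 + 84685482005 = 29973684713798 → 600506442439031/29973684713798
APPEND 11: p_12 = 11·600506442439031 + 15354097819152 = 6620924964648493, q_12 = 11·29973684713798 + 766384595687 = 330476916447465 → 6620924964648493/330476916447465
APPEND 30: p_13 = 30·6620924964648493 + 600506442439031 = 199228255381893821, q_13 = 30·330476916447465 + 29973684713798 = 9944281178137748 → 199228255381893821/9944281178137748
APPEND 49: p_14 = 49·199228255381893821 + 6620924964648493 = 9768805438677445722, q_14 = 49·9944281178137748 + 330476916447465 = 487600254645197117 → 9768805438677445722/487600254645197117
APPEND 40: p_15 = 40·9768805438677445722 + 199228255381893821 = 390951445802479722701, q_15 = 40·487600254645197117 + 9944281178137748 = 19513954466986022428 → 390951445802479722701/19513954466986022428
APPEND 47: p_16 = 47·390951445802479722701 + 9768805438677445722 = 18384486758155224412669, q_16 = 47·19513954466986022428 + 487600254645197117 = 917643460202988251233 → 18384486758155224412669/917643460202988251233
APPEND 20: p_17 = 20·18384486758155224412669 + 390951445802479722701 = 368080686608906967976081, q_17 = 20·917643460202988251233 + 19513954466986022428 = 18372383158526751047088 → 368080686608906967976081/18372383158526751047088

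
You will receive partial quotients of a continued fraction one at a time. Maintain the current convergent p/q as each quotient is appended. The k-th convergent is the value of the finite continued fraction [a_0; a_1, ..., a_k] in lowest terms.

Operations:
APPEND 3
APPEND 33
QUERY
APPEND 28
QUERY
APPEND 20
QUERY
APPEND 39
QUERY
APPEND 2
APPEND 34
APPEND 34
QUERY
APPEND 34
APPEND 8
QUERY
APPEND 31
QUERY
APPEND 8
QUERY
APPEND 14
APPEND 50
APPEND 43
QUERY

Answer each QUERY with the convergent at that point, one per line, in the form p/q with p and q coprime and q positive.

APPEND 3: p_0 = 3·1 + 0 = 3, q_0 = 3·0 + 1 = 1 → 3/1
APPEND 33: p_1 = 33·3 + 1 = 100, q_1 = 33·1 + 0 = 33 → 100/33
APPEND 28: p_2 = 28·100 + 3 = 2803, q_2 = 28·33 + 1 = 925 → 2803/925
APPEND 20: p_3 = 20·2803 + 100 = 56160, q_3 = 20·925 + 33 = 18533 → 56160/18533
APPEND 39: p_4 = 39·56160 + 2803 = 2193043, q_4 = 39·18533 + 925 = 723712 → 2193043/723712
APPEND 2: p_5 = 2·2193043 + 56160 = 4442246, q_5 = 2·723712 + 18533 = 1465957 → 4442246/1465957
APPEND 34: p_6 = 34·4442246 + 2193043 = 153229407, q_6 = 34·1465957 + 723712 = 50566250 → 153229407/50566250
APPEND 34: p_7 = 34·153229407 + 4442246 = 5214242084, q_7 = 34·50566250 + 1465957 = 1720718457 → 5214242084/1720718457
APPEND 34: p_8 = 34·5214242084 + 153229407 = 177437460263, q_8 = 34·1720718457 + 50566250 = 58554993788 → 177437460263/58554993788
APPEND 8: p_9 = 8·177437460263 + 5214242084 = 1424713924188, q_9 = 8·58554993788 + 1720718457 = 470160668761 → 1424713924188/470160668761
APPEND 31: p_10 = 31·1424713924188 + 177437460263 = 44343569110091, q_10 = 31·470160668761 + 58554993788 = 14633535725379 → 44343569110091/14633535725379
APPEND 8: p_11 = 8·44343569110091 + 1424713924188 = 356173266804916, q_11 = 8·14633535725379 + 470160668761 = 117538446471793 → 356173266804916/117538446471793
APPEND 14: p_12 = 14·356173266804916 + 44343569110091 = 5030769304378915, q_12 = 14·117538446471793 + 14633535725379 = 1660171786330481 → 5030769304378915/1660171786330481
APPEND 50: p_13 = 50·5030769304378915 + 356173266804916 = 251894638485750666, q_13 = 50·1660171786330481 + 117538446471793 = 83126127762995843 → 251894638485750666/83126127762995843
APPEND 43: p_14 = 43·251894638485750666 + 5030769304378915 = 10836500224191657553, q_14 = 43·83126127762995843 + 1660171786330481 = 3576083665595151730 → 10836500224191657553/3576083665595151730

100/33
2803/925
56160/18533
2193043/723712
5214242084/1720718457
1424713924188/470160668761
44343569110091/14633535725379
356173266804916/117538446471793
10836500224191657553/3576083665595151730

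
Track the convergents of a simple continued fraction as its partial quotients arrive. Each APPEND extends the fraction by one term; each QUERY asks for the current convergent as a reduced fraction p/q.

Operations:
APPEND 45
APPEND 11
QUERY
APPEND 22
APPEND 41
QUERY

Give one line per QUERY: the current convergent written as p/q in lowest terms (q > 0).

496/11
449733/9974

APPEND 45: p_0 = 45·1 + 0 = 45, q_0 = 45·0 + 1 = 1 → 45/1
APPEND 11: p_1 = 11·45 + 1 = 496, q_1 = 11·1 + 0 = 11 → 496/11
APPEND 22: p_2 = 22·496 + 45 = 10957, q_2 = 22·11 + 1 = 243 → 10957/243
APPEND 41: p_3 = 41·10957 + 496 = 449733, q_3 = 41·243 + 11 = 9974 → 449733/9974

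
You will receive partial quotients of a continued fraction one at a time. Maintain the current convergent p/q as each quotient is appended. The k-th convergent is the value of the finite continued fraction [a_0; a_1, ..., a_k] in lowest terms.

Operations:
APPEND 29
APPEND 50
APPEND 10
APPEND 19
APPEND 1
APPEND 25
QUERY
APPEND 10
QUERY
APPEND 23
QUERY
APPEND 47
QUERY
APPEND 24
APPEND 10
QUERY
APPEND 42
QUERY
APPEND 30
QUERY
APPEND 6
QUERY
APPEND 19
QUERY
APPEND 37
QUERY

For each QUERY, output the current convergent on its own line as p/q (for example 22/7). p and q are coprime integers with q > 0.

APPEND 29: p_0 = 29·1 + 0 = 29, q_0 = 29·0 + 1 = 1 → 29/1
APPEND 50: p_1 = 50·29 + 1 = 1451, q_1 = 50·1 + 0 = 50 → 1451/50
APPEND 10: p_2 = 10·1451 + 29 = 14539, q_2 = 10·50 + 1 = 501 → 14539/501
APPEND 19: p_3 = 19·14539 + 1451 = 277692, q_3 = 19·501 + 50 = 9569 → 277692/9569
APPEND 1: p_4 = 1·277692 + 14539 = 292231, q_4 = 1·9569 + 501 = 10070 → 292231/10070
APPEND 25: p_5 = 25·292231 + 277692 = 7583467, q_5 = 25·10070 + 9569 = 261319 → 7583467/261319
APPEND 10: p_6 = 10·7583467 + 292231 = 76126901, q_6 = 10·261319 + 10070 = 2623260 → 76126901/2623260
APPEND 23: p_7 = 23·76126901 + 7583467 = 1758502190, q_7 = 23·2623260 + 261319 = 60596299 → 1758502190/60596299
APPEND 47: p_8 = 47·1758502190 + 76126901 = 82725729831, q_8 = 47·60596299 + 2623260 = 2850649313 → 82725729831/2850649313
APPEND 24: p_9 = 24·82725729831 + 1758502190 = 1987176018134, q_9 = 24·2850649313 + 60596299 = 68476179811 → 1987176018134/68476179811
APPEND 10: p_10 = 10·1987176018134 + 82725729831 = 19954485911171, q_10 = 10·68476179811 + 2850649313 = 687612447423 → 19954485911171/687612447423
APPEND 42: p_11 = 42·19954485911171 + 1987176018134 = 840075584287316, q_11 = 42·687612447423 + 68476179811 = 28948198971577 → 840075584287316/28948198971577
APPEND 30: p_12 = 30·840075584287316 + 19954485911171 = 25222222014530651, q_12 = 30·28948198971577 + 687612447423 = 869133581594733 → 25222222014530651/869133581594733
APPEND 6: p_13 = 6·25222222014530651 + 840075584287316 = 152173407671471222, q_13 = 6·869133581594733 + 28948198971577 = 5243749688539975 → 152173407671471222/5243749688539975
APPEND 19: p_14 = 19·152173407671471222 + 25222222014530651 = 2916516967772483869, q_14 = 19·5243749688539975 + 869133581594733 = 100500377663854258 → 2916516967772483869/100500377663854258
APPEND 37: p_15 = 37·2916516967772483869 + 152173407671471222 = 108063301215253374375, q_15 = 37·100500377663854258 + 5243749688539975 = 3723757723251147521 → 108063301215253374375/3723757723251147521

7583467/261319
76126901/2623260
1758502190/60596299
82725729831/2850649313
19954485911171/687612447423
840075584287316/28948198971577
25222222014530651/869133581594733
152173407671471222/5243749688539975
2916516967772483869/100500377663854258
108063301215253374375/3723757723251147521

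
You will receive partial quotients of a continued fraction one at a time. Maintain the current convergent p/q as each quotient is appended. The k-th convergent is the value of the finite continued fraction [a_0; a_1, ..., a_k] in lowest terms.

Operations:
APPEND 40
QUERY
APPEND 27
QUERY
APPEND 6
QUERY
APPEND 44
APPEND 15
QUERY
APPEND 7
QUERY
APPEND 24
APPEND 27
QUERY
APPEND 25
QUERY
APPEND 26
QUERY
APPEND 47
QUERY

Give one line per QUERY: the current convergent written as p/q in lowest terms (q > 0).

40/1
1081/27
6526/163
4329901/108148
30597532/764235
19974705595/498908511
500106310544/12491162563
13022738779739/325269135149
612568828958277/15300140514566

APPEND 40: p_0 = 40·1 + 0 = 40, q_0 = 40·0 + 1 = 1 → 40/1
APPEND 27: p_1 = 27·40 + 1 = 1081, q_1 = 27·1 + 0 = 27 → 1081/27
APPEND 6: p_2 = 6·1081 + 40 = 6526, q_2 = 6·27 + 1 = 163 → 6526/163
APPEND 44: p_3 = 44·6526 + 1081 = 288225, q_3 = 44·163 + 27 = 7199 → 288225/7199
APPEND 15: p_4 = 15·288225 + 6526 = 4329901, q_4 = 15·7199 + 163 = 108148 → 4329901/108148
APPEND 7: p_5 = 7·4329901 + 288225 = 30597532, q_5 = 7·108148 + 7199 = 764235 → 30597532/764235
APPEND 24: p_6 = 24·30597532 + 4329901 = 738670669, q_6 = 24·764235 + 108148 = 18449788 → 738670669/18449788
APPEND 27: p_7 = 27·738670669 + 30597532 = 19974705595, q_7 = 27·18449788 + 764235 = 498908511 → 19974705595/498908511
APPEND 25: p_8 = 25·19974705595 + 738670669 = 500106310544, q_8 = 25·498908511 + 18449788 = 12491162563 → 500106310544/12491162563
APPEND 26: p_9 = 26·500106310544 + 19974705595 = 13022738779739, q_9 = 26·12491162563 + 498908511 = 325269135149 → 13022738779739/325269135149
APPEND 47: p_10 = 47·13022738779739 + 500106310544 = 612568828958277, q_10 = 47·325269135149 + 12491162563 = 15300140514566 → 612568828958277/15300140514566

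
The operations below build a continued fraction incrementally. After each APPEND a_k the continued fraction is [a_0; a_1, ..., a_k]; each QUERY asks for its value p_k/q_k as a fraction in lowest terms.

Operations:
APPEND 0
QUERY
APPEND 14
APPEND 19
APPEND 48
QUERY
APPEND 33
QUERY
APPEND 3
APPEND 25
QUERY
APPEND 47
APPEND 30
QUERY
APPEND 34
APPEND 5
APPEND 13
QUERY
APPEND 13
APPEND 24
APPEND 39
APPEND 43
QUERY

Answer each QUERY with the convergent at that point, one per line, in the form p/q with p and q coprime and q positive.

APPEND 0: p_0 = 0·1 + 0 = 0, q_0 = 0·0 + 1 = 1 → 0/1
APPEND 14: p_1 = 14·0 + 1 = 1, q_1 = 14·1 + 0 = 14 → 1/14
APPEND 19: p_2 = 19·1 + 0 = 19, q_2 = 19·14 + 1 = 267 → 19/267
APPEND 48: p_3 = 48·19 + 1 = 913, q_3 = 48·267 + 14 = 12830 → 913/12830
APPEND 33: p_4 = 33·913 + 19 = 30148, q_4 = 33·12830 + 267 = 423657 → 30148/423657
APPEND 3: p_5 = 3·30148 + 913 = 91357, q_5 = 3·423657 + 12830 = 1283801 → 91357/1283801
APPEND 25: p_6 = 25·91357 + 30148 = 2314073, q_6 = 25·1283801 + 423657 = 32518682 → 2314073/32518682
APPEND 47: p_7 = 47·2314073 + 91357 = 108852788, q_7 = 47·32518682 + 1283801 = 1529661855 → 108852788/1529661855
APPEND 30: p_8 = 30·108852788 + 2314073 = 3267897713, q_8 = 30·1529661855 + 32518682 = 45922374332 → 3267897713/45922374332
APPEND 34: p_9 = 34·3267897713 + 108852788 = 111217375030, q_9 = 34·45922374332 + 1529661855 = 1562890389143 → 111217375030/1562890389143
APPEND 5: p_10 = 5·111217375030 + 3267897713 = 559354772863, q_10 = 5·1562890389143 + 45922374332 = 7860374320047 → 559354772863/7860374320047
APPEND 13: p_11 = 13·559354772863 + 111217375030 = 7382829422249, q_11 = 13·7860374320047 + 1562890389143 = 103747756549754 → 7382829422249/103747756549754
APPEND 13: p_12 = 13·7382829422249 + 559354772863 = 96536137262100, q_12 = 13·103747756549754 + 7860374320047 = 1356581209466849 → 96536137262100/1356581209466849
APPEND 24: p_13 = 24·96536137262100 + 7382829422249 = 2324250123712649, q_13 = 24·1356581209466849 + 103747756549754 = 32661696783754130 → 2324250123712649/32661696783754130
APPEND 39: p_14 = 39·2324250123712649 + 96536137262100 = 90742290962055411, q_14 = 39·32661696783754130 + 1356581209466849 = 1275162755775877919 → 90742290962055411/1275162755775877919
APPEND 43: p_15 = 43·90742290962055411 + 2324250123712649 = 3904242761492095322, q_15 = 43·1275162755775877919 + 32661696783754130 = 54864660195146504647 → 3904242761492095322/54864660195146504647

0/1
913/12830
30148/423657
2314073/32518682
3267897713/45922374332
7382829422249/103747756549754
3904242761492095322/54864660195146504647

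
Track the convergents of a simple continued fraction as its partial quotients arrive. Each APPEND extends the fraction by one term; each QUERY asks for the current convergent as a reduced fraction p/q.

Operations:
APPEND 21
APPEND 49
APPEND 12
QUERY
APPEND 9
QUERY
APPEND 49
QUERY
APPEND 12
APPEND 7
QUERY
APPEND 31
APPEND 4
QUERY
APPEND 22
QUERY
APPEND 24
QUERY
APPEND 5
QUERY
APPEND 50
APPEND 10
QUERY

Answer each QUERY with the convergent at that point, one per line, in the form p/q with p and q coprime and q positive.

APPEND 21: p_0 = 21·1 + 0 = 21, q_0 = 21·0 + 1 = 1 → 21/1
APPEND 49: p_1 = 49·21 + 1 = 1030, q_1 = 49·1 + 0 = 49 → 1030/49
APPEND 12: p_2 = 12·1030 + 21 = 12381, q_2 = 12·49 + 1 = 589 → 12381/589
APPEND 9: p_3 = 9·12381 + 1030 = 112459, q_3 = 9·589 + 49 = 5350 → 112459/5350
APPEND 49: p_4 = 49·112459 + 12381 = 5522872, q_4 = 49·5350 + 589 = 262739 → 5522872/262739
APPEND 12: p_5 = 12·5522872 + 112459 = 66386923, q_5 = 12·262739 + 5350 = 3158218 → 66386923/3158218
APPEND 7: p_6 = 7·66386923 + 5522872 = 470231333, q_6 = 7·3158218 + 262739 = 22370265 → 470231333/22370265
APPEND 31: p_7 = 31·470231333 + 66386923 = 14643558246, q_7 = 31·22370265 + 3158218 = 696636433 → 14643558246/696636433
APPEND 4: p_8 = 4·14643558246 + 470231333 = 59044464317, q_8 = 4·696636433 + 22370265 = 2808915997 → 59044464317/2808915997
APPEND 22: p_9 = 22·59044464317 + 14643558246 = 1313621773220, q_9 = 22·2808915997 + 696636433 = 62492788367 → 1313621773220/62492788367
APPEND 24: p_10 = 24·1313621773220 + 59044464317 = 31585967021597, q_10 = 24·62492788367 + 2808915997 = 1502635836805 → 31585967021597/1502635836805
APPEND 5: p_11 = 5·31585967021597 + 1313621773220 = 159243456881205, q_11 = 5·1502635836805 + 62492788367 = 7575671972392 → 159243456881205/7575671972392
APPEND 50: p_12 = 50·159243456881205 + 31585967021597 = 7993758811081847, q_12 = 50·7575671972392 + 1502635836805 = 380286234456405 → 7993758811081847/380286234456405
APPEND 10: p_13 = 10·7993758811081847 + 159243456881205 = 80096831567699675, q_13 = 10·380286234456405 + 7575671972392 = 3810438016536442 → 80096831567699675/3810438016536442

12381/589
112459/5350
5522872/262739
470231333/22370265
59044464317/2808915997
1313621773220/62492788367
31585967021597/1502635836805
159243456881205/7575671972392
80096831567699675/3810438016536442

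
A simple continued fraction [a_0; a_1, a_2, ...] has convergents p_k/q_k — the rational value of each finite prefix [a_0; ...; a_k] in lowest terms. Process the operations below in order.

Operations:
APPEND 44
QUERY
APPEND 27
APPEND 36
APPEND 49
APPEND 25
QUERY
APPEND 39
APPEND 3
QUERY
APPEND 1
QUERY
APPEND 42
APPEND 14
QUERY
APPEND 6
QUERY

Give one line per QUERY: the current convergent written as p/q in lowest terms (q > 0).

APPEND 44: p_0 = 44·1 + 0 = 44, q_0 = 44·0 + 1 = 1 → 44/1
APPEND 27: p_1 = 27·44 + 1 = 1189, q_1 = 27·1 + 0 = 27 → 1189/27
APPEND 36: p_2 = 36·1189 + 44 = 42848, q_2 = 36·27 + 1 = 973 → 42848/973
APPEND 49: p_3 = 49·42848 + 1189 = 2100741, q_3 = 49·973 + 27 = 47704 → 2100741/47704
APPEND 25: p_4 = 25·2100741 + 42848 = 52561373, q_4 = 25·47704 + 973 = 1193573 → 52561373/1193573
APPEND 39: p_5 = 39·52561373 + 2100741 = 2051994288, q_5 = 39·1193573 + 47704 = 46597051 → 2051994288/46597051
APPEND 3: p_6 = 3·2051994288 + 52561373 = 6208544237, q_6 = 3·46597051 + 1193573 = 140984726 → 6208544237/140984726
APPEND 1: p_7 = 1·6208544237 + 2051994288 = 8260538525, q_7 = 1·140984726 + 46597051 = 187581777 → 8260538525/187581777
APPEND 42: p_8 = 42·8260538525 + 6208544237 = 353151162287, q_8 = 42·187581777 + 140984726 = 8019419360 → 353151162287/8019419360
APPEND 14: p_9 = 14·353151162287 + 8260538525 = 4952376810543, q_9 = 14·8019419360 + 187581777 = 112459452817 → 4952376810543/112459452817
APPEND 6: p_10 = 6·4952376810543 + 353151162287 = 30067412025545, q_10 = 6·112459452817 + 8019419360 = 682776136262 → 30067412025545/682776136262

44/1
52561373/1193573
6208544237/140984726
8260538525/187581777
4952376810543/112459452817
30067412025545/682776136262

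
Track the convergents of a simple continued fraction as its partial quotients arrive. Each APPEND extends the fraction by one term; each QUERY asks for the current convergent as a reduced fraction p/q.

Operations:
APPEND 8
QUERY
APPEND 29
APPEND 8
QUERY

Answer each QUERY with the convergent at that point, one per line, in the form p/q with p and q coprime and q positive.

8/1
1872/233

APPEND 8: p_0 = 8·1 + 0 = 8, q_0 = 8·0 + 1 = 1 → 8/1
APPEND 29: p_1 = 29·8 + 1 = 233, q_1 = 29·1 + 0 = 29 → 233/29
APPEND 8: p_2 = 8·233 + 8 = 1872, q_2 = 8·29 + 1 = 233 → 1872/233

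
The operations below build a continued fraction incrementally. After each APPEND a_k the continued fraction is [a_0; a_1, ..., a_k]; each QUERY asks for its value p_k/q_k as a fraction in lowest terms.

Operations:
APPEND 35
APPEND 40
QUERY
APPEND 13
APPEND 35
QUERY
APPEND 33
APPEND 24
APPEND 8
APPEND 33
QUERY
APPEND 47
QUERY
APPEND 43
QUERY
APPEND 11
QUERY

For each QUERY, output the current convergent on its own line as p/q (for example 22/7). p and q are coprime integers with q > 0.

APPEND 35: p_0 = 35·1 + 0 = 35, q_0 = 35·0 + 1 = 1 → 35/1
APPEND 40: p_1 = 40·35 + 1 = 1401, q_1 = 40·1 + 0 = 40 → 1401/40
APPEND 13: p_2 = 13·1401 + 35 = 18248, q_2 = 13·40 + 1 = 521 → 18248/521
APPEND 35: p_3 = 35·18248 + 1401 = 640081, q_3 = 35·521 + 40 = 18275 → 640081/18275
APPEND 33: p_4 = 33·640081 + 18248 = 21140921, q_4 = 33·18275 + 521 = 603596 → 21140921/603596
APPEND 24: p_5 = 24·21140921 + 640081 = 508022185, q_5 = 24·603596 + 18275 = 14504579 → 508022185/14504579
APPEND 8: p_6 = 8·508022185 + 21140921 = 4085318401, q_6 = 8·14504579 + 603596 = 116640228 → 4085318401/116640228
APPEND 33: p_7 = 33·4085318401 + 508022185 = 135323529418, q_7 = 33·116640228 + 14504579 = 3863632103 → 135323529418/3863632103
APPEND 47: p_8 = 47·135323529418 + 4085318401 = 6364291201047, q_8 = 47·3863632103 + 116640228 = 181707349069 → 6364291201047/181707349069
APPEND 43: p_9 = 43·6364291201047 + 135323529418 = 273799845174439, q_9 = 43·181707349069 + 3863632103 = 7817279642070 → 273799845174439/7817279642070
APPEND 11: p_10 = 11·273799845174439 + 6364291201047 = 3018162588119876, q_10 = 11·7817279642070 + 181707349069 = 86171783411839 → 3018162588119876/86171783411839

1401/40
640081/18275
135323529418/3863632103
6364291201047/181707349069
273799845174439/7817279642070
3018162588119876/86171783411839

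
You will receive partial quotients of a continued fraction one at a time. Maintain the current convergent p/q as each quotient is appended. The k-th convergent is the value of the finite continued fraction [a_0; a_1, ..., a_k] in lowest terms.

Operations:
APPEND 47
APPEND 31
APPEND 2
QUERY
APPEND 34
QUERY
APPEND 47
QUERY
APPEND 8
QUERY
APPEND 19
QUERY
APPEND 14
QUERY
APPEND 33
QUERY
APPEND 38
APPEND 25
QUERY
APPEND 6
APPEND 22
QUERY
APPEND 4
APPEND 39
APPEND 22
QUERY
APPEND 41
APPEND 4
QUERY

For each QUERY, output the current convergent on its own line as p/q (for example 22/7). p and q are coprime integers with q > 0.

APPEND 47: p_0 = 47·1 + 0 = 47, q_0 = 47·0 + 1 = 1 → 47/1
APPEND 31: p_1 = 31·47 + 1 = 1458, q_1 = 31·1 + 0 = 31 → 1458/31
APPEND 2: p_2 = 2·1458 + 47 = 2963, q_2 = 2·31 + 1 = 63 → 2963/63
APPEND 34: p_3 = 34·2963 + 1458 = 102200, q_3 = 34·63 + 31 = 2173 → 102200/2173
APPEND 47: p_4 = 47·102200 + 2963 = 4806363, q_4 = 47·2173 + 63 = 102194 → 4806363/102194
APPEND 8: p_5 = 8·4806363 + 102200 = 38553104, q_5 = 8·102194 + 2173 = 819725 → 38553104/819725
APPEND 19: p_6 = 19·38553104 + 4806363 = 737315339, q_6 = 19·819725 + 102194 = 15676969 → 737315339/15676969
APPEND 14: p_7 = 14·737315339 + 38553104 = 10360967850, q_7 = 14·15676969 + 819725 = 220297291 → 10360967850/220297291
APPEND 33: p_8 = 33·10360967850 + 737315339 = 342649254389, q_8 = 33·220297291 + 15676969 = 7285487572 → 342649254389/7285487572
APPEND 38: p_9 = 38·342649254389 + 10360967850 = 13031032634632, q_9 = 38·7285487572 + 220297291 = 277068825027 → 13031032634632/277068825027
APPEND 25: p_10 = 25·13031032634632 + 342649254389 = 326118465120189, q_10 = 25·277068825027 + 7285487572 = 6934006113247 → 326118465120189/6934006113247
APPEND 6: p_11 = 6·326118465120189 + 13031032634632 = 1969741823355766, q_11 = 6·6934006113247 + 277068825027 = 41881105504509 → 1969741823355766/41881105504509
APPEND 22: p_12 = 22·1969741823355766 + 326118465120189 = 43660438578947041, q_12 = 22·41881105504509 + 6934006113247 = 928318327212445 → 43660438578947041/928318327212445
APPEND 4: p_13 = 4·43660438578947041 + 1969741823355766 = 176611496139143930, q_13 = 4·928318327212445 + 41881105504509 = 3755154414354289 → 176611496139143930/3755154414354289
APPEND 39: p_14 = 39·176611496139143930 + 43660438578947041 = 6931508788005560311, q_14 = 39·3755154414354289 + 928318327212445 = 147379340487029716 → 6931508788005560311/147379340487029716
APPEND 22: p_15 = 22·6931508788005560311 + 176611496139143930 = 152669804832261470772, q_15 = 22·147379340487029716 + 3755154414354289 = 3246100645129008041 → 152669804832261470772/3246100645129008041
APPEND 41: p_16 = 41·152669804832261470772 + 6931508788005560311 = 6266393506910725861963, q_16 = 41·3246100645129008041 + 147379340487029716 = 133237505790776359397 → 6266393506910725861963/133237505790776359397
APPEND 4: p_17 = 4·6266393506910725861963 + 152669804832261470772 = 25218243832475164918624, q_17 = 4·133237505790776359397 + 3246100645129008041 = 536196123808234445629 → 25218243832475164918624/536196123808234445629

2963/63
102200/2173
4806363/102194
38553104/819725
737315339/15676969
10360967850/220297291
342649254389/7285487572
326118465120189/6934006113247
43660438578947041/928318327212445
152669804832261470772/3246100645129008041
25218243832475164918624/536196123808234445629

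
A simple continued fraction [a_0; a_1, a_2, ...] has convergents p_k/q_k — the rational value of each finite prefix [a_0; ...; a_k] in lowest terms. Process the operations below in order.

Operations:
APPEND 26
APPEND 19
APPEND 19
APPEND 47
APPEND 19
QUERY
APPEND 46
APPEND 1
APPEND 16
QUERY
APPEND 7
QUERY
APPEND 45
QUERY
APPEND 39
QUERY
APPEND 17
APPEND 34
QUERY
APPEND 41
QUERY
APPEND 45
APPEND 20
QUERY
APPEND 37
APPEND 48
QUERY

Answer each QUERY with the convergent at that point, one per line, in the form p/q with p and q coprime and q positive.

APPEND 26: p_0 = 26·1 + 0 = 26, q_0 = 26·0 + 1 = 1 → 26/1
APPEND 19: p_1 = 19·26 + 1 = 495, q_1 = 19·1 + 0 = 19 → 495/19
APPEND 19: p_2 = 19·495 + 26 = 9431, q_2 = 19·19 + 1 = 362 → 9431/362
APPEND 47: p_3 = 47·9431 + 495 = 443752, q_3 = 47·362 + 19 = 17033 → 443752/17033
APPEND 19: p_4 = 19·443752 + 9431 = 8440719, q_4 = 19·17033 + 362 = 323989 → 8440719/323989
APPEND 46: p_5 = 46·8440719 + 443752 = 388716826, q_5 = 46·323989 + 17033 = 14920527 → 388716826/14920527
APPEND 1: p_6 = 1·388716826 + 8440719 = 397157545, q_6 = 1·14920527 + 323989 = 15244516 → 397157545/15244516
APPEND 16: p_7 = 16·397157545 + 388716826 = 6743237546, q_7 = 16·15244516 + 14920527 = 258832783 → 6743237546/258832783
APPEND 7: p_8 = 7·6743237546 + 397157545 = 47599820367, q_8 = 7·258832783 + 15244516 = 1827073997 → 47599820367/1827073997
APPEND 45: p_9 = 45·47599820367 + 6743237546 = 2148735154061, q_9 = 45·1827073997 + 258832783 = 82477162648 → 2148735154061/82477162648
APPEND 39: p_10 = 39·2148735154061 + 47599820367 = 83848270828746, q_10 = 39·82477162648 + 1827073997 = 3218436417269 → 83848270828746/3218436417269
APPEND 17: p_11 = 17·83848270828746 + 2148735154061 = 1427569339242743, q_11 = 17·3218436417269 + 82477162648 = 54795896256221 → 1427569339242743/54795896256221
APPEND 34: p_12 = 34·1427569339242743 + 83848270828746 = 48621205805082008, q_12 = 34·54795896256221 + 3218436417269 = 1866278909128783 → 48621205805082008/1866278909128783
APPEND 41: p_13 = 41·48621205805082008 + 1427569339242743 = 1994897007347605071, q_13 = 41·1866278909128783 + 54795896256221 = 76572231170536324 → 1994897007347605071/76572231170536324
APPEND 45: p_14 = 45·1994897007347605071 + 48621205805082008 = 89818986536447310203, q_14 = 45·76572231170536324 + 1866278909128783 = 3447616681583263363 → 89818986536447310203/3447616681583263363
APPEND 20: p_15 = 20·89818986536447310203 + 1994897007347605071 = 1798374627736293809131, q_15 = 20·3447616681583263363 + 76572231170536324 = 69028905862835803584 → 1798374627736293809131/69028905862835803584
APPEND 37: p_16 = 37·1798374627736293809131 + 89818986536447310203 = 66629680212779318248050, q_16 = 37·69028905862835803584 + 3447616681583263363 = 2557517133606507995971 → 66629680212779318248050/2557517133606507995971
APPEND 48: p_17 = 48·66629680212779318248050 + 1798374627736293809131 = 3200023024841143569715531, q_17 = 48·2557517133606507995971 + 69028905862835803584 = 122829851318975219610192 → 3200023024841143569715531/122829851318975219610192

8440719/323989
6743237546/258832783
47599820367/1827073997
2148735154061/82477162648
83848270828746/3218436417269
48621205805082008/1866278909128783
1994897007347605071/76572231170536324
1798374627736293809131/69028905862835803584
3200023024841143569715531/122829851318975219610192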